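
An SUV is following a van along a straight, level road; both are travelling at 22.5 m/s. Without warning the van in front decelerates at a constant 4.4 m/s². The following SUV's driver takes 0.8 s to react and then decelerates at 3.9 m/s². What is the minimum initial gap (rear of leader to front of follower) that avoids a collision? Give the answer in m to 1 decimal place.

Minimum gap ≈ 25.4 m

Leader travels v²/(2a_L) = 506.250 / 8.800 = 57.528 m before stopping.
Follower covers v·t_r = 22.5000 × 0.8 = 18.000 m while reacting, then v²/(2a_F) = 506.250 / 7.800 = 64.904 m while braking, for a total of 18.000 + 64.904 = 82.904 m.
Since a_F ≤ a_L and the follower starts braking later, the follower is never slower than the leader, so the closest approach is when both have stopped.
Minimum gap = 82.904 − 57.528 = 25.376 m.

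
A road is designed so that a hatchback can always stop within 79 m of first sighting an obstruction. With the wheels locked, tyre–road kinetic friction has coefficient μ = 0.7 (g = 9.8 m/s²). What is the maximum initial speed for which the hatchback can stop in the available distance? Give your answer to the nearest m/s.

a = μg = 0.7 × 9.8 = 6.860 m/s².
v²/(2a) = d ⇒ v = √(2 × 6.860 × 79) = √1083.88 = 32.9223 m/s.

Maximum speed ≈ 33 m/s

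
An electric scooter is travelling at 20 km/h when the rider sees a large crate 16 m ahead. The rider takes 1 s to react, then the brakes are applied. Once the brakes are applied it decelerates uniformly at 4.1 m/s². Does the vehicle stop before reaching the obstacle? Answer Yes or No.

20 km/h ÷ 3.6 = 5.5556 m/s.
Reaction distance = 5.5556 × 1 = 5.556 m.
Braking distance = v²/(2a) = 30.865 / 8.200 = 3.764 m.
Total stopping distance = 5.556 + 3.764 = 9.320 m, vs 16 m available — it stops with 16 − 9.320 = 6.680 m to spare.

Yes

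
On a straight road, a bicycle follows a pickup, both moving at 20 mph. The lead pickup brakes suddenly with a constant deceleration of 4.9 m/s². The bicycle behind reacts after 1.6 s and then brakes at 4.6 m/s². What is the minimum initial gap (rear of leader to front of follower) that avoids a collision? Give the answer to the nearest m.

Minimum gap ≈ 15 m

20 mph × 0.44704 = 8.9408 m/s.
Leader travels v²/(2a_L) = 79.938 / 9.800 = 8.157 m before stopping.
Follower covers v·t_r = 8.9408 × 1.6 = 14.305 m while reacting, then v²/(2a_F) = 79.938 / 9.200 = 8.689 m while braking, for a total of 14.305 + 8.689 = 22.994 m.
Since a_F ≤ a_L and the follower starts braking later, the follower is never slower than the leader, so the closest approach is when both have stopped.
Minimum gap = 22.994 − 8.157 = 14.837 m.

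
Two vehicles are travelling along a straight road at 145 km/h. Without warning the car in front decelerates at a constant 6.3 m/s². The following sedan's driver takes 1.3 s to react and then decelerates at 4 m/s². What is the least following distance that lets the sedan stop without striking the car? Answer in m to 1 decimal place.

Minimum gap ≈ 126.4 m

145 km/h ÷ 3.6 = 40.2778 m/s.
Leader travels v²/(2a_L) = 1622.301 / 12.600 = 128.754 m before stopping.
Follower covers v·t_r = 40.2778 × 1.3 = 52.361 m while reacting, then v²/(2a_F) = 1622.301 / 8.000 = 202.788 m while braking, for a total of 52.361 + 202.788 = 255.149 m.
Since a_F ≤ a_L and the follower starts braking later, the follower is never slower than the leader, so the closest approach is when both have stopped.
Minimum gap = 255.149 − 128.754 = 126.395 m.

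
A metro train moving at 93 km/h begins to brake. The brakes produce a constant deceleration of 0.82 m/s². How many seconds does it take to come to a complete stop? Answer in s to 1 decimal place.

Braking time ≈ 31.5 s

93 km/h ÷ 3.6 = 25.8333 m/s.
Braking time = v/a = 25.8333 / 0.820 = 31.504 s.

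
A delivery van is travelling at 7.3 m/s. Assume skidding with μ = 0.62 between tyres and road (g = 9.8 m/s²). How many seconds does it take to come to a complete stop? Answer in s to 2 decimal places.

Braking time ≈ 1.20 s

a = μg = 0.62 × 9.8 = 6.076 m/s².
Braking time = v/a = 7.3000 / 6.076 = 1.201 s.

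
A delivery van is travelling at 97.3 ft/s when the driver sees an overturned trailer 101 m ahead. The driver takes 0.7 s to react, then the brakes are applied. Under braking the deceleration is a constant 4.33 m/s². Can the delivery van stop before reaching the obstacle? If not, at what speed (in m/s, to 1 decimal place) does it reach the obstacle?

No — it strikes the obstacle at 13.6 m/s

97.3 ft/s × 0.3048 = 29.6570 m/s.
Reaction distance = 29.6570 × 0.7 = 20.760 m.
Braking distance needed to stop: v²/(2a) = 879.538 / 8.660 = 101.563 m, so total needed = 20.760 + 101.563 = 122.323 m > 101 m — it cannot stop.
Distance remaining when braking begins: 101 − 20.760 = 80.240 m.
v² = v₀² − 2a·d = 879.538 − 2 × 4.330 × 80.240 = 184.660 m²/s².
v = √184.660 = 13.589 m/s.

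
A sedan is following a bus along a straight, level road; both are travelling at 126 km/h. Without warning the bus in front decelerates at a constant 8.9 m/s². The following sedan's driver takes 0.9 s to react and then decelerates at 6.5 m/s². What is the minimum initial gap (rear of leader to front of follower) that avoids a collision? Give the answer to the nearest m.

126 km/h ÷ 3.6 = 35.0000 m/s.
Leader travels v²/(2a_L) = 1225.000 / 17.800 = 68.820 m before stopping.
Follower covers v·t_r = 35.0000 × 0.9 = 31.500 m while reacting, then v²/(2a_F) = 1225.000 / 13.000 = 94.231 m while braking, for a total of 31.500 + 94.231 = 125.731 m.
Since a_F ≤ a_L and the follower starts braking later, the follower is never slower than the leader, so the closest approach is when both have stopped.
Minimum gap = 125.731 − 68.820 = 56.911 m.

Minimum gap ≈ 57 m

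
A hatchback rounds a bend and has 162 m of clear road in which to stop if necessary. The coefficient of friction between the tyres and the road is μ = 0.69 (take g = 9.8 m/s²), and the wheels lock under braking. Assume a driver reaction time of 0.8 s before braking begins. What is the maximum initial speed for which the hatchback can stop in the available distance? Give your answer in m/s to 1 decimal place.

a = μg = 0.69 × 9.8 = 6.762 m/s².
Stopping distance: v·t_r + v²/(2a) = 162 with t_r = 0.8 s and a = 6.762 m/s².
So v² + 10.819 v − 2190.89 = 0.
Positive root: v = −a·t_r + √((a·t_r)² + 2a·d) = −5.410 + √(29.268 + 2190.89) = 41.7086 m/s.

Maximum speed ≈ 41.7 m/s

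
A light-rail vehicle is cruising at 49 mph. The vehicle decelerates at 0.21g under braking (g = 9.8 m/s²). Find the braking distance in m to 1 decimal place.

Braking distance ≈ 116.6 m

49 mph × 0.44704 = 21.9050 m/s.
a = 0.21 × 9.8 = 2.058 m/s².
Braking distance = v²/(2a) = 21.9050² / (2 × 2.058) = 479.829 / 4.116 = 116.577 m.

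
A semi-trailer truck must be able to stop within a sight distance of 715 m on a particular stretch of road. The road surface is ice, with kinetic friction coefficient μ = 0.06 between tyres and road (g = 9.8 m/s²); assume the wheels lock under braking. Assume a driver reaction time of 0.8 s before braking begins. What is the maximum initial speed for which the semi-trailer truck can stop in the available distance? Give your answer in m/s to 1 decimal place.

a = μg = 0.06 × 9.8 = 0.588 m/s².
Stopping distance: v·t_r + v²/(2a) = 715 with t_r = 0.8 s and a = 0.588 m/s².
So v² + 0.941 v − 840.84 = 0.
Positive root: v = −a·t_r + √((a·t_r)² + 2a·d) = −0.470 + √(0.221 + 840.84) = 28.5311 m/s.

Maximum speed ≈ 28.5 m/s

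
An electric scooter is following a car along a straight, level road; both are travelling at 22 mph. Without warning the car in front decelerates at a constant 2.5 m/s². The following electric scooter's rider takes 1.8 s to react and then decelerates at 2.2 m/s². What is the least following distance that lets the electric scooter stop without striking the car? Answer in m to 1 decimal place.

Minimum gap ≈ 20.3 m

22 mph × 0.44704 = 9.8349 m/s.
Leader travels v²/(2a_L) = 96.725 / 5.000 = 19.345 m before stopping.
Follower covers v·t_r = 9.8349 × 1.8 = 17.703 m while reacting, then v²/(2a_F) = 96.725 / 4.400 = 21.983 m while braking, for a total of 17.703 + 21.983 = 39.686 m.
Since a_F ≤ a_L and the follower starts braking later, the follower is never slower than the leader, so the closest approach is when both have stopped.
Minimum gap = 39.686 − 19.345 = 20.341 m.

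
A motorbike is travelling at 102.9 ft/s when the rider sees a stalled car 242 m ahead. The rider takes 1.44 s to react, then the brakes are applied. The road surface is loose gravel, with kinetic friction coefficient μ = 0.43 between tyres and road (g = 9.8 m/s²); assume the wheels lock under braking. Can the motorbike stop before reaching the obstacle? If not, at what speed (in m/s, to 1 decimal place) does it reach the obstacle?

Yes — it stops about 80.1 m short of the obstacle, so it never reaches it

102.9 ft/s × 0.3048 = 31.3639 m/s.
a = μg = 0.43 × 9.8 = 4.214 m/s².
Reaction distance = 31.3639 × 1.44 = 45.164 m.
Braking distance = v²/(2a) = 983.694 / 8.428 = 116.717 m.
Total stopping distance = 45.164 + 116.717 = 161.881 m, vs 242 m available — it stops with 242 − 161.881 = 80.119 m to spare.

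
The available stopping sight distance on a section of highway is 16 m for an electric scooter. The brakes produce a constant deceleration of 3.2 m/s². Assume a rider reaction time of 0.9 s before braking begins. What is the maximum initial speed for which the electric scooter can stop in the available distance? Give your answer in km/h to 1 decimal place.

Maximum speed ≈ 27.5 km/h

Stopping distance: v·t_r + v²/(2a) = 16 with t_r = 0.9 s and a = 3.200 m/s².
So v² + 5.760 v − 102.40 = 0.
Positive root: v = −a·t_r + √((a·t_r)² + 2a·d) = −2.880 + √(8.294 + 102.40) = 7.6411 m/s.
7.6411 m/s × 3.6 = 27.508 km/h.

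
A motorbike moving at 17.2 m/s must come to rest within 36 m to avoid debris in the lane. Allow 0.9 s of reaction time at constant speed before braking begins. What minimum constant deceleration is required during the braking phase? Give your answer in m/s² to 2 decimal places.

Required deceleration ≈ 7.21 m/s²

Distance covered during reaction = 17.2000 × 0.9 = 15.480 m.
Distance available for braking: 36 − 15.480 = 20.520 m.
v² = 2a·d ⇒ a = v²/(2d) = 17.2000² / (2 × 20.520) = 295.840 / 41.040 = 7.2086 m/s².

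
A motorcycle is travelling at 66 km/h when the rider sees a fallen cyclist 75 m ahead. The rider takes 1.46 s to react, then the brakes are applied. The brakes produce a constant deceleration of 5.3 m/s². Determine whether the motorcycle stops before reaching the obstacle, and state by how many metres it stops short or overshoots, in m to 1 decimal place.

66 km/h ÷ 3.6 = 18.3333 m/s.
Reaction distance = 18.3333 × 1.46 = 26.767 m.
Braking distance = v²/(2a) = 336.110 / 10.600 = 31.708 m.
Total stopping distance = 26.767 + 31.708 = 58.475 m, vs 75 m available — it stops with 75 − 58.475 = 16.525 m to spare.

Yes — it stops 16.5 m short of the obstacle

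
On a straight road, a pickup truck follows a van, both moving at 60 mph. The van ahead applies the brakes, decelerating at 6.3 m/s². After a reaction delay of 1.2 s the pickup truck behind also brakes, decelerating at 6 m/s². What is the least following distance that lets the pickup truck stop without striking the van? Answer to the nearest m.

60 mph × 0.44704 = 26.8224 m/s.
Leader travels v²/(2a_L) = 719.441 / 12.600 = 57.098 m before stopping.
Follower covers v·t_r = 26.8224 × 1.2 = 32.187 m while reacting, then v²/(2a_F) = 719.441 / 12.000 = 59.953 m while braking, for a total of 32.187 + 59.953 = 92.140 m.
Since a_F ≤ a_L and the follower starts braking later, the follower is never slower than the leader, so the closest approach is when both have stopped.
Minimum gap = 92.140 − 57.098 = 35.042 m.

Minimum gap ≈ 35 m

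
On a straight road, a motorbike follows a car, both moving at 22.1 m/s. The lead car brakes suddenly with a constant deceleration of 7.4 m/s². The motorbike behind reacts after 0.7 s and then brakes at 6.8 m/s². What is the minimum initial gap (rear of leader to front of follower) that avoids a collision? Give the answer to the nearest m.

Leader travels v²/(2a_L) = 488.410 / 14.800 = 33.001 m before stopping.
Follower covers v·t_r = 22.1000 × 0.7 = 15.470 m while reacting, then v²/(2a_F) = 488.410 / 13.600 = 35.913 m while braking, for a total of 15.470 + 35.913 = 51.383 m.
Since a_F ≤ a_L and the follower starts braking later, the follower is never slower than the leader, so the closest approach is when both have stopped.
Minimum gap = 51.383 − 33.001 = 18.382 m.

Minimum gap ≈ 18 m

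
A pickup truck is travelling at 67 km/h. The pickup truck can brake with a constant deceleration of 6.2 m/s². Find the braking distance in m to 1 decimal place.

67 km/h ÷ 3.6 = 18.6111 m/s.
Braking distance = v²/(2a) = 18.6111² / (2 × 6.200) = 346.373 / 12.400 = 27.933 m.

Braking distance ≈ 27.9 m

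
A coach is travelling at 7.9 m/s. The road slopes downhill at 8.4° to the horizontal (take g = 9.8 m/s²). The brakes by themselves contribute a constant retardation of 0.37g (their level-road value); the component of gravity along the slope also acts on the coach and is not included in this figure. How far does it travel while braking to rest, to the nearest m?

Braking distance ≈ 14 m

a = 0.37 × 9.8 = 3.626 m/s².
Gravity along the downhill slope reduces the braking deceleration: a_eff = 3.626 − 9.8·sin 8.4° = 3.626 − 1.432 = 2.194 m/s².
Braking distance = v²/(2a) = 7.9000² / (2 × 2.194) = 62.410 / 4.388 = 14.223 m.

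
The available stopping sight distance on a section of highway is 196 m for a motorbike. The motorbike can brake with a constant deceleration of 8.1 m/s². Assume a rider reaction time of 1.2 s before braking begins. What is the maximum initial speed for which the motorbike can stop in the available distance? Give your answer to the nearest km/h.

Stopping distance: v·t_r + v²/(2a) = 196 with t_r = 1.2 s and a = 8.100 m/s².
So v² + 19.440 v − 3175.20 = 0.
Positive root: v = −a·t_r + √((a·t_r)² + 2a·d) = −9.720 + √(94.478 + 3175.20) = 47.4611 m/s.
47.4611 m/s × 3.6 = 170.860 km/h.

Maximum speed ≈ 171 km/h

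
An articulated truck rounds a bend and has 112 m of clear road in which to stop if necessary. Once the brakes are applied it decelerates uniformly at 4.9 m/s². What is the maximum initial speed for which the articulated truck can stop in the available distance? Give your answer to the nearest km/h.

Maximum speed ≈ 119 km/h

v²/(2a) = d ⇒ v = √(2 × 4.900 × 112) = √1097.60 = 33.1300 m/s.
33.1300 m/s × 3.6 = 119.268 km/h.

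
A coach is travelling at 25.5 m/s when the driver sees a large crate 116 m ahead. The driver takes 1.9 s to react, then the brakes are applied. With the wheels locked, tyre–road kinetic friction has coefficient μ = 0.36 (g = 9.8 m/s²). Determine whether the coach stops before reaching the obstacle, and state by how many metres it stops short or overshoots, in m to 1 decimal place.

a = μg = 0.36 × 9.8 = 3.528 m/s².
Reaction distance = 25.5000 × 1.9 = 48.450 m.
Braking distance = v²/(2a) = 650.250 / 7.056 = 92.156 m.
Total stopping distance = 48.450 + 92.156 = 140.606 m, vs 116 m available — it cannot stop in time and overshoots by 140.606 − 116 = 24.606 m.

No — it overshoots by 24.6 m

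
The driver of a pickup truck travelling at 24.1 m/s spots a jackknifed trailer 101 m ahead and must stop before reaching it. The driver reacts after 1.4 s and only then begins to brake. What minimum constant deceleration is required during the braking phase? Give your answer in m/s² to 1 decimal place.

Required deceleration ≈ 4.3 m/s²

Distance covered during reaction = 24.1000 × 1.4 = 33.740 m.
Distance available for braking: 101 − 33.740 = 67.260 m.
v² = 2a·d ⇒ a = v²/(2d) = 24.1000² / (2 × 67.260) = 580.810 / 134.520 = 4.3176 m/s².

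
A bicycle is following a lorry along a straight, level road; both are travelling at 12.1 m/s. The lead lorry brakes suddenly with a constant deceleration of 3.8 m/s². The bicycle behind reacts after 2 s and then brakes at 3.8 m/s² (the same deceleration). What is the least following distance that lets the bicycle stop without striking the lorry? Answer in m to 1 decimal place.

Leader travels v²/(2a_L) = 146.410 / 7.600 = 19.264 m before stopping.
Follower covers v·t_r = 12.1000 × 2 = 24.200 m while reacting, then v²/(2a_F) = 146.410 / 7.600 = 19.264 m while braking, for a total of 24.200 + 19.264 = 43.464 m.
Since a_F ≤ a_L and the follower starts braking later, the follower is never slower than the leader, so the closest approach is when both have stopped.
Minimum gap = 43.464 − 19.264 = 24.200 m.

Minimum gap ≈ 24.2 m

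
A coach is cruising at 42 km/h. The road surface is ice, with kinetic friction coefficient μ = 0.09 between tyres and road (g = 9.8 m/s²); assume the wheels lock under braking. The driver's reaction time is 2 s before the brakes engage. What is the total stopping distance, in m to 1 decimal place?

42 km/h ÷ 3.6 = 11.6667 m/s.
a = μg = 0.09 × 9.8 = 0.882 m/s².
Reaction distance = v·t_r = 11.6667 × 2 = 23.333 m.
Braking distance = v²/(2a) = 11.6667² / (2 × 0.882) = 136.112 / 1.764 = 77.161 m.
Total = 23.333 + 77.161 = 100.494 m.

Total stopping distance ≈ 100.5 m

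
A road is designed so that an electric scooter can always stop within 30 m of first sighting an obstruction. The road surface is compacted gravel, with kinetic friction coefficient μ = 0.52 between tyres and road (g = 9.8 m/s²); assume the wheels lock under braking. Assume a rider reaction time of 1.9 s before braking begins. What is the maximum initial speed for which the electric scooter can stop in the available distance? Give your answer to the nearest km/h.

a = μg = 0.52 × 9.8 = 5.096 m/s².
Stopping distance: v·t_r + v²/(2a) = 30 with t_r = 1.9 s and a = 5.096 m/s².
So v² + 19.365 v − 305.76 = 0.
Positive root: v = −a·t_r + √((a·t_r)² + 2a·d) = −9.682 + √(93.741 + 305.76) = 10.3055 m/s.
10.3055 m/s × 3.6 = 37.100 km/h.

Maximum speed ≈ 37 km/h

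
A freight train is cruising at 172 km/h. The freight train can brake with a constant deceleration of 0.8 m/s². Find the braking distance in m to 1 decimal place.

Braking distance ≈ 1426.7 m

172 km/h ÷ 3.6 = 47.7778 m/s.
Braking distance = v²/(2a) = 47.7778² / (2 × 0.800) = 2282.718 / 1.600 = 1426.699 m.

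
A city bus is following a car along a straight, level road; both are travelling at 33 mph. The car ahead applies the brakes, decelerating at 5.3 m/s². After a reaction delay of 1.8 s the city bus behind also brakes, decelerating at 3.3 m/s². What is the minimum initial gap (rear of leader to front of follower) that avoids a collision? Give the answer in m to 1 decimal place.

Minimum gap ≈ 39.0 m

33 mph × 0.44704 = 14.7523 m/s.
Leader travels v²/(2a_L) = 217.630 / 10.600 = 20.531 m before stopping.
Follower covers v·t_r = 14.7523 × 1.8 = 26.554 m while reacting, then v²/(2a_F) = 217.630 / 6.600 = 32.974 m while braking, for a total of 26.554 + 32.974 = 59.528 m.
Since a_F ≤ a_L and the follower starts braking later, the follower is never slower than the leader, so the closest approach is when both have stopped.
Minimum gap = 59.528 − 20.531 = 38.997 m.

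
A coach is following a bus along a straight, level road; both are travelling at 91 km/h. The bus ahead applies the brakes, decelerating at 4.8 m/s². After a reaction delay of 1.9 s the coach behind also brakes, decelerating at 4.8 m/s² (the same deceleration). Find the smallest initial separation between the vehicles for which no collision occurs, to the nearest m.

Minimum gap ≈ 48 m

91 km/h ÷ 3.6 = 25.2778 m/s.
Leader travels v²/(2a_L) = 638.967 / 9.600 = 66.559 m before stopping.
Follower covers v·t_r = 25.2778 × 1.9 = 48.028 m while reacting, then v²/(2a_F) = 638.967 / 9.600 = 66.559 m while braking, for a total of 48.028 + 66.559 = 114.587 m.
Since a_F ≤ a_L and the follower starts braking later, the follower is never slower than the leader, so the closest approach is when both have stopped.
Minimum gap = 114.587 − 66.559 = 48.028 m.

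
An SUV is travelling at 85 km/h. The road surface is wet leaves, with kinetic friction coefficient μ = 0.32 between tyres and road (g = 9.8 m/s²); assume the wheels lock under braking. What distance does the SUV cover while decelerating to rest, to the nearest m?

85 km/h ÷ 3.6 = 23.6111 m/s.
a = μg = 0.32 × 9.8 = 3.136 m/s².
Braking distance = v²/(2a) = 23.6111² / (2 × 3.136) = 557.484 / 6.272 = 88.885 m.

Braking distance ≈ 89 m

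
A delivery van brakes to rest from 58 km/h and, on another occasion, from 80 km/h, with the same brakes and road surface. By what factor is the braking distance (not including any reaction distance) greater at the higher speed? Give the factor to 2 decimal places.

Braking distance d = v²/(2a), so with a fixed, d ∝ v².
Factor = (80/58)² = 1.3793² = 1.9025.

Factor ≈ 1.90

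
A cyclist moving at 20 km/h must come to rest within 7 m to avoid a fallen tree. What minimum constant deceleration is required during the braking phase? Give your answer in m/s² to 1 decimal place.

Required deceleration ≈ 2.2 m/s²

20 km/h ÷ 3.6 = 5.5556 m/s.
v² = 2a·d ⇒ a = v²/(2d) = 5.5556² / (2 × 7.000) = 30.865 / 14.000 = 2.2046 m/s².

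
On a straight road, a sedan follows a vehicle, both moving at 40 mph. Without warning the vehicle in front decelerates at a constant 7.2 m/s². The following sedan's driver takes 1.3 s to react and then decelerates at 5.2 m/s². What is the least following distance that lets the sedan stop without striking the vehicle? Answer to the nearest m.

Minimum gap ≈ 32 m

40 mph × 0.44704 = 17.8816 m/s.
Leader travels v²/(2a_L) = 319.752 / 14.400 = 22.205 m before stopping.
Follower covers v·t_r = 17.8816 × 1.3 = 23.246 m while reacting, then v²/(2a_F) = 319.752 / 10.400 = 30.745 m while braking, for a total of 23.246 + 30.745 = 53.991 m.
Since a_F ≤ a_L and the follower starts braking later, the follower is never slower than the leader, so the closest approach is when both have stopped.
Minimum gap = 53.991 − 22.205 = 31.786 m.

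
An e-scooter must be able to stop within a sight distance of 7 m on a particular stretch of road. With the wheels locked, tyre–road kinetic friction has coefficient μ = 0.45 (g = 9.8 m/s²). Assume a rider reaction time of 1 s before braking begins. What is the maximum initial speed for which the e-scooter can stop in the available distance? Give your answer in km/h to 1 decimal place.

Maximum speed ≈ 16.6 km/h

a = μg = 0.45 × 9.8 = 4.410 m/s².
Stopping distance: v·t_r + v²/(2a) = 7 with t_r = 1 s and a = 4.410 m/s².
So v² + 8.820 v − 61.74 = 0.
Positive root: v = −a·t_r + √((a·t_r)² + 2a·d) = −4.410 + √(19.448 + 61.74) = 4.6004 m/s.
4.6004 m/s × 3.6 = 16.561 km/h.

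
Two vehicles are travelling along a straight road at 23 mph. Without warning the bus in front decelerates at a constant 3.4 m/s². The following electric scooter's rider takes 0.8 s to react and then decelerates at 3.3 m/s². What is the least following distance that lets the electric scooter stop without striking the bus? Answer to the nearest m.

23 mph × 0.44704 = 10.2819 m/s.
Leader travels v²/(2a_L) = 105.717 / 6.800 = 15.547 m before stopping.
Follower covers v·t_r = 10.2819 × 0.8 = 8.226 m while reacting, then v²/(2a_F) = 105.717 / 6.600 = 16.018 m while braking, for a total of 8.226 + 16.018 = 24.244 m.
Since a_F ≤ a_L and the follower starts braking later, the follower is never slower than the leader, so the closest approach is when both have stopped.
Minimum gap = 24.244 − 15.547 = 8.697 m.

Minimum gap ≈ 9 m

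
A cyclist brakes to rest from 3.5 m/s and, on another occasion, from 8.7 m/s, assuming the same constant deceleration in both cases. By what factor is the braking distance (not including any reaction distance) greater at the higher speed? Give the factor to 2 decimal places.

Factor ≈ 6.18

Braking distance d = v²/(2a), so with a fixed, d ∝ v².
Factor = (8.7/3.5)² = 2.4857² = 6.1787.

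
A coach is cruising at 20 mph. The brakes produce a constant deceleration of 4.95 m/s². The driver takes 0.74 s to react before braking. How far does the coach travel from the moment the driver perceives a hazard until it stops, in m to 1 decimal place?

20 mph × 0.44704 = 8.9408 m/s.
Reaction distance = v·t_r = 8.9408 × 0.74 = 6.616 m.
Braking distance = v²/(2a) = 8.9408² / (2 × 4.950) = 79.938 / 9.900 = 8.075 m.
Total = 6.616 + 8.075 = 14.691 m.

Total stopping distance ≈ 14.7 m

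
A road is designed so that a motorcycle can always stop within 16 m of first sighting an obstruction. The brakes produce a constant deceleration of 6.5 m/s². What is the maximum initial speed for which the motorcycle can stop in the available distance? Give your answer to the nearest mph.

Maximum speed ≈ 32 mph

v²/(2a) = d ⇒ v = √(2 × 6.500 × 16) = √208.00 = 14.4222 m/s.
14.4222 m/s ÷ 0.44704 = 32.262 mph.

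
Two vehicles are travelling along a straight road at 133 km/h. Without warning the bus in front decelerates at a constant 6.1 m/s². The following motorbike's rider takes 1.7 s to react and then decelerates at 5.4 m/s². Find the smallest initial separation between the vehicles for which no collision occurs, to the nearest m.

133 km/h ÷ 3.6 = 36.9444 m/s.
Leader travels v²/(2a_L) = 1364.889 / 12.200 = 111.876 m before stopping.
Follower covers v·t_r = 36.9444 × 1.7 = 62.805 m while reacting, then v²/(2a_F) = 1364.889 / 10.800 = 126.379 m while braking, for a total of 62.805 + 126.379 = 189.184 m.
Since a_F ≤ a_L and the follower starts braking later, the follower is never slower than the leader, so the closest approach is when both have stopped.
Minimum gap = 189.184 − 111.876 = 77.308 m.

Minimum gap ≈ 77 m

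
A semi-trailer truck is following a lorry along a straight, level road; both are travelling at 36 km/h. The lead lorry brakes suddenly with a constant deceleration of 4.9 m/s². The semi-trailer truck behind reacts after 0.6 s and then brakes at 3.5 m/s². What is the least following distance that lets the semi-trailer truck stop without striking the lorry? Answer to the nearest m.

36 km/h ÷ 3.6 = 10.0000 m/s.
Leader travels v²/(2a_L) = 100.000 / 9.800 = 10.204 m before stopping.
Follower covers v·t_r = 10.0000 × 0.6 = 6.000 m while reacting, then v²/(2a_F) = 100.000 / 7.000 = 14.286 m while braking, for a total of 6.000 + 14.286 = 20.286 m.
Since a_F ≤ a_L and the follower starts braking later, the follower is never slower than the leader, so the closest approach is when both have stopped.
Minimum gap = 20.286 − 10.204 = 10.082 m.

Minimum gap ≈ 10 m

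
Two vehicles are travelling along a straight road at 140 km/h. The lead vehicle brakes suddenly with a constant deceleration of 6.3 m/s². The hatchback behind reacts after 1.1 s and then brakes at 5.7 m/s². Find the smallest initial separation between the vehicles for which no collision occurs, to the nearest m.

Minimum gap ≈ 55 m

140 km/h ÷ 3.6 = 38.8889 m/s.
Leader travels v²/(2a_L) = 1512.347 / 12.600 = 120.028 m before stopping.
Follower covers v·t_r = 38.8889 × 1.1 = 42.778 m while reacting, then v²/(2a_F) = 1512.347 / 11.400 = 132.662 m while braking, for a total of 42.778 + 132.662 = 175.440 m.
Since a_F ≤ a_L and the follower starts braking later, the follower is never slower than the leader, so the closest approach is when both have stopped.
Minimum gap = 175.440 − 120.028 = 55.412 m.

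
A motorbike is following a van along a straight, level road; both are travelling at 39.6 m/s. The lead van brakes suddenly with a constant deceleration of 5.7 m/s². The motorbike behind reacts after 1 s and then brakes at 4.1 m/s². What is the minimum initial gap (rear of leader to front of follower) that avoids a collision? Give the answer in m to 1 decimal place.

Leader travels v²/(2a_L) = 1568.160 / 11.400 = 137.558 m before stopping.
Follower covers v·t_r = 39.6000 × 1 = 39.600 m while reacting, then v²/(2a_F) = 1568.160 / 8.200 = 191.239 m while braking, for a total of 39.600 + 191.239 = 230.839 m.
Since a_F ≤ a_L and the follower starts braking later, the follower is never slower than the leader, so the closest approach is when both have stopped.
Minimum gap = 230.839 − 137.558 = 93.281 m.

Minimum gap ≈ 93.3 m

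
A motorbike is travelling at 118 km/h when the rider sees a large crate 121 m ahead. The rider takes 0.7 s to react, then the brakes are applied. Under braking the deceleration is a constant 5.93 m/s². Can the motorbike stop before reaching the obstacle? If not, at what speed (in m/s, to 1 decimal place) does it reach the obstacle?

Yes — it stops about 7.5 m short of the obstacle, so it never reaches it

118 km/h ÷ 3.6 = 32.7778 m/s.
Reaction distance = 32.7778 × 0.7 = 22.944 m.
Braking distance = v²/(2a) = 1074.384 / 11.860 = 90.589 m.
Total stopping distance = 22.944 + 90.589 = 113.533 m, vs 121 m available — it stops with 121 − 113.533 = 7.467 m to spare.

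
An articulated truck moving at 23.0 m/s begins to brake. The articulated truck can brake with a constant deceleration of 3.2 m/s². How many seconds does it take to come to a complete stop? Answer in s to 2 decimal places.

Braking time = v/a = 23.0000 / 3.200 = 7.188 s.

Braking time ≈ 7.19 s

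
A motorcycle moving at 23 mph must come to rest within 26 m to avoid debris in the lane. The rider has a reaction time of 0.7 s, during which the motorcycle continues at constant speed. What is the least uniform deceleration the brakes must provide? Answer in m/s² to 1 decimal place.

Required deceleration ≈ 2.8 m/s²

23 mph × 0.44704 = 10.2819 m/s.
Distance covered during reaction = 10.2819 × 0.7 = 7.197 m.
Distance available for braking: 26 − 7.197 = 18.803 m.
v² = 2a·d ⇒ a = v²/(2d) = 10.2819² / (2 × 18.803) = 105.717 / 37.606 = 2.8112 m/s².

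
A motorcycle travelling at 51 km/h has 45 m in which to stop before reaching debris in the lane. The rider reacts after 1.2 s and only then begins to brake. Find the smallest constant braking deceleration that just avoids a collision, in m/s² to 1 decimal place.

51 km/h ÷ 3.6 = 14.1667 m/s.
Distance covered during reaction = 14.1667 × 1.2 = 17.000 m.
Distance available for braking: 45 − 17.000 = 28.000 m.
v² = 2a·d ⇒ a = v²/(2d) = 14.1667² / (2 × 28.000) = 200.695 / 56.000 = 3.5838 m/s².

Required deceleration ≈ 3.6 m/s²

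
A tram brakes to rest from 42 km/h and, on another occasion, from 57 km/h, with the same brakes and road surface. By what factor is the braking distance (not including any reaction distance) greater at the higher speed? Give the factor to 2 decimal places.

Braking distance d = v²/(2a), so with a fixed, d ∝ v².
Factor = (57/42)² = 1.3571² = 1.8417.

Factor ≈ 1.84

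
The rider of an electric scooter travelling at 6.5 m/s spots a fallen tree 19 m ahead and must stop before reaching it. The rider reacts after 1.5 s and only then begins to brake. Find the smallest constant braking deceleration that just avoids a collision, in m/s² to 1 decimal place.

Distance covered during reaction = 6.5000 × 1.5 = 9.750 m.
Distance available for braking: 19 − 9.750 = 9.250 m.
v² = 2a·d ⇒ a = v²/(2d) = 6.5000² / (2 × 9.250) = 42.250 / 18.500 = 2.2838 m/s².

Required deceleration ≈ 2.3 m/s²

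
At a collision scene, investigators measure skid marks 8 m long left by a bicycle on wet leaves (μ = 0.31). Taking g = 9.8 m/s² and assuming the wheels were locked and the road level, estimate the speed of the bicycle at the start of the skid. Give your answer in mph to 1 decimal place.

Initial speed ≈ 15.6 mph

Deceleration a = μg = 0.31 × 9.8 = 3.038 m/s².
v = √(2a·d) = √(2 × 3.038 × 8) = √48.608 = 6.9719 m/s.
= 6.9719 ÷ 0.44704 = 15.596 mph.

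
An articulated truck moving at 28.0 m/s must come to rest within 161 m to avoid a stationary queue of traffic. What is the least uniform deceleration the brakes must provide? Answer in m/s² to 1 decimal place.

v² = 2a·d ⇒ a = v²/(2d) = 28.0000² / (2 × 161.000) = 784.000 / 322.000 = 2.4348 m/s².

Required deceleration ≈ 2.4 m/s²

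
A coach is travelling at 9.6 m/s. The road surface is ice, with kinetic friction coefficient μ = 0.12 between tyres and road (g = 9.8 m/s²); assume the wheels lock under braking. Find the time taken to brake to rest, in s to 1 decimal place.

a = μg = 0.12 × 9.8 = 1.176 m/s².
Braking time = v/a = 9.6000 / 1.176 = 8.163 s.

Braking time ≈ 8.2 s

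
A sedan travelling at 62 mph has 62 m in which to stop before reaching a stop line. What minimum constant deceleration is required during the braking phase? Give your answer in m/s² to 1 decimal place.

Required deceleration ≈ 6.2 m/s²

62 mph × 0.44704 = 27.7165 m/s.
v² = 2a·d ⇒ a = v²/(2d) = 27.7165² / (2 × 62.000) = 768.204 / 124.000 = 6.1952 m/s².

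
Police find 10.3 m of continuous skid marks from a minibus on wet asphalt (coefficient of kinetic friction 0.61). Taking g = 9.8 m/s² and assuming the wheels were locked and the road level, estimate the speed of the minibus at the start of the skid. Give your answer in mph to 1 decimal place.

Initial speed ≈ 24.8 mph

Deceleration a = μg = 0.61 × 9.8 = 5.978 m/s².
v = √(2a·d) = √(2 × 5.978 × 10.3) = √123.147 = 11.0972 m/s.
= 11.0972 ÷ 0.44704 = 24.824 mph.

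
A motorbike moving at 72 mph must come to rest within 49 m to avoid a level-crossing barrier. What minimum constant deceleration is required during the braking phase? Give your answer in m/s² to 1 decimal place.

72 mph × 0.44704 = 32.1869 m/s.
v² = 2a·d ⇒ a = v²/(2d) = 32.1869² / (2 × 49.000) = 1035.997 / 98.000 = 10.5714 m/s².

Required deceleration ≈ 10.6 m/s²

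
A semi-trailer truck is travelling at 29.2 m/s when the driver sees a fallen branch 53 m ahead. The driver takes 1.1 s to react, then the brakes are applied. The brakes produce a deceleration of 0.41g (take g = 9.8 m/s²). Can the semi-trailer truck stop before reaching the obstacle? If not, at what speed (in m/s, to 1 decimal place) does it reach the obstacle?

No — it strikes the obstacle at 26.2 m/s

a = 0.41 × 9.8 = 4.018 m/s².
Reaction distance = 29.2000 × 1.1 = 32.120 m.
Braking distance needed to stop: v²/(2a) = 852.640 / 8.036 = 106.103 m, so total needed = 32.120 + 106.103 = 138.223 m > 53 m — it cannot stop.
Distance remaining when braking begins: 53 − 32.120 = 20.880 m.
v² = v₀² − 2a·d = 852.640 − 2 × 4.018 × 20.880 = 684.848 m²/s².
v = √684.848 = 26.170 m/s.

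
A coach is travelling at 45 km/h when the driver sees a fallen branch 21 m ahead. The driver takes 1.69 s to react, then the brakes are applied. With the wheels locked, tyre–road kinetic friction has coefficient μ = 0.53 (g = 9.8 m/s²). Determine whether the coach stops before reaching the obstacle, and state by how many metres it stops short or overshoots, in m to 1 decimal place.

45 km/h ÷ 3.6 = 12.5000 m/s.
a = μg = 0.53 × 9.8 = 5.194 m/s².
Reaction distance = 12.5000 × 1.69 = 21.125 m.
Braking distance = v²/(2a) = 156.250 / 10.388 = 15.041 m.
Total stopping distance = 21.125 + 15.041 = 36.166 m, vs 21 m available — it cannot stop in time and overshoots by 36.166 − 21 = 15.166 m.

No — it overshoots by 15.2 m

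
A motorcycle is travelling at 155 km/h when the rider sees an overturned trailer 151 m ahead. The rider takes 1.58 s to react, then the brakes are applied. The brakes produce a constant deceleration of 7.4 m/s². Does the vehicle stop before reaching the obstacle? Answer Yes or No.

155 km/h ÷ 3.6 = 43.0556 m/s.
Reaction distance = 43.0556 × 1.58 = 68.028 m.
Braking distance = v²/(2a) = 1853.785 / 14.800 = 125.256 m.
Total stopping distance = 68.028 + 125.256 = 193.284 m, vs 151 m available — it cannot stop in time and overshoots by 193.284 − 151 = 42.284 m.

No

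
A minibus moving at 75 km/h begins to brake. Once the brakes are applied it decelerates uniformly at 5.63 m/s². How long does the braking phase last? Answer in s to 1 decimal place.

Braking time ≈ 3.7 s

75 km/h ÷ 3.6 = 20.8333 m/s.
Braking time = v/a = 20.8333 / 5.630 = 3.700 s.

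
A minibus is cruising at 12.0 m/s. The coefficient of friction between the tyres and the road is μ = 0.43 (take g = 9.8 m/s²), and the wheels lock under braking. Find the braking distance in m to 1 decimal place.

Braking distance ≈ 17.1 m

a = μg = 0.43 × 9.8 = 4.214 m/s².
Braking distance = v²/(2a) = 12.0000² / (2 × 4.214) = 144.000 / 8.428 = 17.086 m.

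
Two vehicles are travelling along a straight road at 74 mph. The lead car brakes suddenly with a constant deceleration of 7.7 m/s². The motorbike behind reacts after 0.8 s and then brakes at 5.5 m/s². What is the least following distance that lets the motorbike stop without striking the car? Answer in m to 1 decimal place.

74 mph × 0.44704 = 33.0810 m/s.
Leader travels v²/(2a_L) = 1094.353 / 15.400 = 71.062 m before stopping.
Follower covers v·t_r = 33.0810 × 0.8 = 26.465 m while reacting, then v²/(2a_F) = 1094.353 / 11.000 = 99.487 m while braking, for a total of 26.465 + 99.487 = 125.952 m.
Since a_F ≤ a_L and the follower starts braking later, the follower is never slower than the leader, so the closest approach is when both have stopped.
Minimum gap = 125.952 − 71.062 = 54.890 m.

Minimum gap ≈ 54.9 m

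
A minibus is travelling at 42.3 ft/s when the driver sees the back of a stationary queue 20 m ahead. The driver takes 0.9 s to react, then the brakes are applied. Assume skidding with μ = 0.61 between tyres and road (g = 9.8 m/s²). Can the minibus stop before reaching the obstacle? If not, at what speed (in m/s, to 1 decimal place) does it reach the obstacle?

42.3 ft/s × 0.3048 = 12.8930 m/s.
a = μg = 0.61 × 9.8 = 5.978 m/s².
Reaction distance = 12.8930 × 0.9 = 11.604 m.
Braking distance needed to stop: v²/(2a) = 166.229 / 11.956 = 13.903 m, so total needed = 11.604 + 13.903 = 25.507 m > 20 m — it cannot stop.
Distance remaining when braking begins: 20 − 11.604 = 8.396 m.
v² = v₀² − 2a·d = 166.229 − 2 × 5.978 × 8.396 = 65.846 m²/s².
v = √65.846 = 8.115 m/s.

No — it strikes the obstacle at 8.1 m/s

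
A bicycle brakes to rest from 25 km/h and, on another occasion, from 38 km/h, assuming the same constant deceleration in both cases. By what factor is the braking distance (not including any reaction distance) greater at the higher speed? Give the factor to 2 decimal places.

Braking distance d = v²/(2a), so with a fixed, d ∝ v².
Factor = (38/25)² = 1.5200² = 2.3104.

Factor ≈ 2.31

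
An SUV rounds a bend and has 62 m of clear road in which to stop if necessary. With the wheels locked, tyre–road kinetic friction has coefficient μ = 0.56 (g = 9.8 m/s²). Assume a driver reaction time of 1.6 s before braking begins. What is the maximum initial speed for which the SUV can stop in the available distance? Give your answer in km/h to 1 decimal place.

a = μg = 0.56 × 9.8 = 5.488 m/s².
Stopping distance: v·t_r + v²/(2a) = 62 with t_r = 1.6 s and a = 5.488 m/s².
So v² + 17.562 v − 680.51 = 0.
Positive root: v = −a·t_r + √((a·t_r)² + 2a·d) = −8.781 + √(77.106 + 680.51) = 18.7438 m/s.
18.7438 m/s × 3.6 = 67.478 km/h.

Maximum speed ≈ 67.5 km/h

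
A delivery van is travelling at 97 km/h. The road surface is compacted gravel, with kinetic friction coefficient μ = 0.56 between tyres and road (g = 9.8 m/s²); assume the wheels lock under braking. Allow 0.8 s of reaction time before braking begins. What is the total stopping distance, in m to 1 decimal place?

97 km/h ÷ 3.6 = 26.9444 m/s.
a = μg = 0.56 × 9.8 = 5.488 m/s².
Reaction distance = v·t_r = 26.9444 × 0.8 = 21.556 m.
Braking distance = v²/(2a) = 26.9444² / (2 × 5.488) = 726.001 / 10.976 = 66.144 m.
Total = 21.556 + 66.144 = 87.700 m.

Total stopping distance ≈ 87.7 m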